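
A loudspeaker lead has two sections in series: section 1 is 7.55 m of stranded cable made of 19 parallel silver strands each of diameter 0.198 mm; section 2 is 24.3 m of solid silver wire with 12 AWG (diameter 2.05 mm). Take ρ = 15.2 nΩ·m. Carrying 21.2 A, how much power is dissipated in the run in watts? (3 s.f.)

138 W

ρ = 15.2 nΩ·m = 1.52×10^-8 Ω·m
Section 1: A_strand = π(9.9000e-05)² = 3.079e-08 m²; R₁ = ρL/(N·A_s) = (1.52×10^-8)(7.55)/(19×3.079e-08) = 0.1962 Ω
Section 2: A = π(2.05/2 mm)² = π(1.0250e-03 m)² = 3.301e-06 m²
R₂ = (1.52×10^-8)(24.3)/(3.301e-06) = 0.1119 Ω
R = R₁ + R₂ = 0.3081 Ω
P = I²R = (21.2)² × 0.3081 = 138 W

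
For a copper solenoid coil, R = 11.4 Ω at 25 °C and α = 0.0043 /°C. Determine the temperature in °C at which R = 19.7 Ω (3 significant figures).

R = R₀(1 + α(T − T₀)) ⇒ T = T₀ + (R/R₀ − 1)/α
T = 25 + (19.7/11.4 − 1)/0.0043 = 25 + (0.7281)/0.0043 = 194 °C

194 °C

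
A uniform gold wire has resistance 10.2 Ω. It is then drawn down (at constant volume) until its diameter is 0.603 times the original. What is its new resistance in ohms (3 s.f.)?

Volume constant ⇒ L' = L/r² with r = 0.603. R' = ρL'/A' = ρ(L/r²)/(πr²d₀²/4) = R/r⁴.
R' = 7.564 × 10.2 = 77.1 Ω

77.1 Ω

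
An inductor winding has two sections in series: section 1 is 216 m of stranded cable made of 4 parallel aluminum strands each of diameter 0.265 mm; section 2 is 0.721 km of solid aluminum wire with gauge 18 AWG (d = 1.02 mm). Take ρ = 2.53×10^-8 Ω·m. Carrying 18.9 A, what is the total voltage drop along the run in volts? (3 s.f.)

Section 1: A_strand = π(1.3250e-04)² = 5.515e-08 m²; R₁ = ρL/(N·A_s) = (2.53×10^-8)(216)/(4×5.515e-08) = 24.77 Ω
Section 2: A = π(1.02/2 mm)² = π(5.1000e-04 m)² = 8.171e-07 m²
R₂ = (2.53×10^-8)(721)/(8.171e-07) = 22.32 Ω
R = R₁ + R₂ = 47.09 Ω
V = IR = 18.9 × 47.09 = 890 V

890 V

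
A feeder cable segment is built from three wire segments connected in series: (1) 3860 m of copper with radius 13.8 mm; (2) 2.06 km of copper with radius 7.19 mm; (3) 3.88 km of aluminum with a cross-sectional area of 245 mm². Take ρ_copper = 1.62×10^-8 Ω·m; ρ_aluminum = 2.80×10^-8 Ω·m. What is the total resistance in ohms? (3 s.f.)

Seg 1: A = πr² = π(1.3800e-02 m)² = 5.983e-04 m²
R_1 = (1.62×10^-8)(3860)/(5.983e-04) = 0.1045 Ω
Seg 2: A = πr² = π(7.1900e-03 m)² = 1.624e-04 m²
R_2 = (1.62×10^-8)(2060)/(1.624e-04) = 0.2055 Ω
Seg 3: A = 245 mm² = 2.450e-04 m²
R_3 = (2.80×10^-8)(3880)/(2.450e-04) = 0.4434 Ω
R_total = R_1 + R_2 + R_3 = 0.753 Ω

0.753 Ω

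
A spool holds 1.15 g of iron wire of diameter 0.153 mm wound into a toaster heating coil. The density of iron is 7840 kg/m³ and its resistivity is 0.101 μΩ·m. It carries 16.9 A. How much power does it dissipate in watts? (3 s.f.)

12500 W

ρ = 0.101 μΩ·m = 1.01×10^-7 Ω·m
A = π(d/2)² = π(7.6500e-05 m)² = 1.8385e-08 m²
L = m/(density·A) = 0.00115/(7840×1.8385e-08) = 7.978 m
R = ρL/A = (1.01×10^-7)(7.978)/(1.8385e-08) = 43.83 Ω
P = I²R = (16.9)² × 43.83 = 12500 W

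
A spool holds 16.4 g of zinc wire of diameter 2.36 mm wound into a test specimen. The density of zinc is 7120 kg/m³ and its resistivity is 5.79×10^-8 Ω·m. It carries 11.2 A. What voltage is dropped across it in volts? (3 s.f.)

0.0781 V

A = π(d/2)² = π(1.1800e-03 m)² = 4.3744e-06 m²
L = m/(density·A) = 0.0164/(7120×4.3744e-06) = 0.5266 m
R = ρL/A = (5.79×10^-8)(0.5266)/(4.3744e-06) = 0.00697 Ω
V = IR = 11.2 × 0.00697 = 0.0781 V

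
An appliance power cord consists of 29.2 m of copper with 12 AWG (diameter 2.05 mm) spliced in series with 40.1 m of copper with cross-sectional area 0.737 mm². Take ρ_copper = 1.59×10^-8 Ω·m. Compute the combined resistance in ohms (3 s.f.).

1.01 Ω

Segment 1: A = π(2.05/2 mm)² = π(1.0250e-03 m)² = 3.301e-06 m²
R₁ = ρL/A = (1.59×10^-8)(29.2)/(3.301e-06) = 0.1407 Ω
Segment 2: A = 0.737 mm² = 7.370e-07 m²
R₂ = (1.59×10^-8)(40.1)/(7.370e-07) = 0.8651 Ω
R = R₁ + R₂ = 1.01 Ω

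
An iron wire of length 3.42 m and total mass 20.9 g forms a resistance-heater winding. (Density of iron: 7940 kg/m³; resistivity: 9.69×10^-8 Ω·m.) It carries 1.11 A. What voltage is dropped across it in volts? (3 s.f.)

A = m/(density·L) = 0.0209/(7940×3.42) = 7.6966e-07 m²
R = ρL/A = (9.69×10^-8)(3.42)/(7.6966e-07) = 0.4306 Ω
V = IR = 1.11 × 0.4306 = 0.478 V

0.478 V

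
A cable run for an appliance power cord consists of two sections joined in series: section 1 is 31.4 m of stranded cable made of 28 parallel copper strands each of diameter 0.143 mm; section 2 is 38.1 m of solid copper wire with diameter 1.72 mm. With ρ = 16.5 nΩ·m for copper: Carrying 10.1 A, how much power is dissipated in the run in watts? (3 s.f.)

145 W

ρ = 16.5 nΩ·m = 1.65×10^-8 Ω·m
Section 1: A_strand = π(7.1500e-05)² = 1.606e-08 m²; R₁ = ρL/(N·A_s) = (1.65×10^-8)(31.4)/(28×1.606e-08) = 1.152 Ω
Section 2: A = π(d/2)² = π(8.6000e-04 m)² = 2.324e-06 m²
R₂ = (1.65×10^-8)(38.1)/(2.324e-06) = 0.2706 Ω
R = R₁ + R₂ = 1.423 Ω
P = I²R = (10.1)² × 1.423 = 145 W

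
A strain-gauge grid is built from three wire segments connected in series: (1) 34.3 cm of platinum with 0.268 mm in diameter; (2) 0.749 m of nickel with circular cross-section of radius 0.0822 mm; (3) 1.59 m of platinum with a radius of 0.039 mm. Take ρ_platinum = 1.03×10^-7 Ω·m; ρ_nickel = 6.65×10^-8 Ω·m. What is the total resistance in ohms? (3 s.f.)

37.2 Ω

Seg 1: A = π(d/2)² = π(1.3400e-04 m)² = 5.641e-08 m²
R_1 = (1.03×10^-7)(0.343)/(5.641e-08) = 0.6263 Ω
Seg 2: A = πr² = π(8.2200e-05 m)² = 2.123e-08 m²
R_2 = (6.65×10^-8)(0.749)/(2.123e-08) = 2.346 Ω
Seg 3: A = πr² = π(3.9000e-05 m)² = 4.778e-09 m²
R_3 = (1.03×10^-7)(1.59)/(4.778e-09) = 34.27 Ω
R_total = R_1 + R_2 + R_3 = 37.2 Ω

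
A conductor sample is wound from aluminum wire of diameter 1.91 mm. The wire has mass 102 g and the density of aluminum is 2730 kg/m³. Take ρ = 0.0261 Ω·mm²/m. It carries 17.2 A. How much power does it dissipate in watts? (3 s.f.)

35.1 W

ρ = 0.0261 Ω·mm²/m = 2.61×10^-8 Ω·m
A = π(d/2)² = π(9.5500e-04 m)² = 2.8652e-06 m²
L = m/(density·A) = 0.102/(2730×2.8652e-06) = 13.04 m
R = ρL/A = (2.61×10^-8)(13.04)/(2.8652e-06) = 0.1188 Ω
P = I²R = (17.2)² × 0.1188 = 35.1 W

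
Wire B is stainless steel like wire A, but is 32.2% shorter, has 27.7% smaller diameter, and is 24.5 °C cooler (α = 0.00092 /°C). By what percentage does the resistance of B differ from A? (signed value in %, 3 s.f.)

R ∝ ρL/d² with ρ ∝ (1+αΔT), so R_B/R_A = (1 − 32.2/100) × (1 − 27.7/100)⁻² × (1 − 0.00092×24.5)
= 0.678 × 1.913 × 0.9775 = 1.268
(R_B − R_A)/R_A = 1.268 − 1 = 26.8%

26.8%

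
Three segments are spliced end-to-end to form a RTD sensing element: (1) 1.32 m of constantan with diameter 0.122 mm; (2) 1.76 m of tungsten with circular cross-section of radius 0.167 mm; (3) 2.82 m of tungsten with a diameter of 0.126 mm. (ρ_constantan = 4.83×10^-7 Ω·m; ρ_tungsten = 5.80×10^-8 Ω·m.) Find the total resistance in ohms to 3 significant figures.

68.8 Ω

Seg 1: A = π(d/2)² = π(6.1000e-05 m)² = 1.169e-08 m²
R_1 = (4.83×10^-7)(1.32)/(1.169e-08) = 54.54 Ω
Seg 2: A = πr² = π(1.6700e-04 m)² = 8.762e-08 m²
R_2 = (5.80×10^-8)(1.76)/(8.762e-08) = 1.165 Ω
Seg 3: A = π(d/2)² = π(6.3000e-05 m)² = 1.247e-08 m²
R_3 = (5.80×10^-8)(2.82)/(1.247e-08) = 13.12 Ω
R_total = R_1 + R_2 + R_3 = 68.8 Ω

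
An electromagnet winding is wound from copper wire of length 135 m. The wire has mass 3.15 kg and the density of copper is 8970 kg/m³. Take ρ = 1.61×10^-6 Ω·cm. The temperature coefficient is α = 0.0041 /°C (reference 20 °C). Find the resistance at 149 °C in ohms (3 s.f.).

ρ = 1.61×10^-6 Ω·cm = 1.61×10^-8 Ω·m
A = m/(density·L) = 3.15/(8970×135) = 2.6013e-06 m²
R = ρL/A = (1.61×10^-8)(135)/(2.6013e-06) = 0.8356 Ω
R(149 °C) = 0.8356 × (1 + 0.0041×129) = 1.28 Ω

1.28 Ω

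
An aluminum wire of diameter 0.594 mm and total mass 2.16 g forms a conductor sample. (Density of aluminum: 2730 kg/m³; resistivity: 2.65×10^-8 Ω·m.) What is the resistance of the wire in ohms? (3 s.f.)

0.273 Ω

A = π(d/2)² = π(2.9700e-04 m)² = 2.7712e-07 m²
L = m/(density·A) = 0.00216/(2730×2.7712e-07) = 2.855 m
R = ρL/A = (2.65×10^-8)(2.855)/(2.7712e-07) = 0.273 Ω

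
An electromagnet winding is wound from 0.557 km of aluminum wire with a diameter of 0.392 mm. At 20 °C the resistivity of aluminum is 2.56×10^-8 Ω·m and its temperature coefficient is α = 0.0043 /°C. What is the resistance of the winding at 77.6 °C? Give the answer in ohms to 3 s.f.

147 Ω

A = π(d/2)² = π(1.9600e-04 m)² = 1.207e-07 m²
R₍20°C₎ = ρL/A = (2.56×10^-8)(557)/(1.207e-07) = 118.1 Ω
R = R₀(1 + αΔT) = 118.1(1 + 0.0043×57.6) = 147 Ω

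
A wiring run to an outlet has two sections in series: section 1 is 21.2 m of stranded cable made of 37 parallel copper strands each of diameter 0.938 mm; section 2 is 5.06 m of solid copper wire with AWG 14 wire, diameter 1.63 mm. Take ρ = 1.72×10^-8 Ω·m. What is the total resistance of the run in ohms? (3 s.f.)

Section 1: A_strand = π(4.6900e-04)² = 6.910e-07 m²; R₁ = ρL/(N·A_s) = (1.72×10^-8)(21.2)/(37×6.910e-07) = 0.01426 Ω
Section 2: A = π(1.63/2 mm)² = π(8.1500e-04 m)² = 2.087e-06 m²
R₂ = (1.72×10^-8)(5.06)/(2.087e-06) = 0.04171 Ω
R = R₁ + R₂ = 0.0560 Ω

0.0560 Ω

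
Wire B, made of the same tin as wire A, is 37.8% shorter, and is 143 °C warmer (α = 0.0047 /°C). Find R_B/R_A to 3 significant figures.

R ∝ ρL/d² with ρ ∝ (1+αΔT), so R_B/R_A = (1 − 37.8/100) × (1 + 0.0047×143)
= 0.622 × 1.672 = 1.04

1.04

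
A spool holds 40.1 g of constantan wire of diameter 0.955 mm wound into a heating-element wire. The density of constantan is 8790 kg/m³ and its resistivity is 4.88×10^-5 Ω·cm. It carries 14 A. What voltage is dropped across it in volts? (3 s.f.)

60.7 V

ρ = 4.88×10^-5 Ω·cm = 4.88×10^-7 Ω·m
A = π(d/2)² = π(4.7750e-04 m)² = 7.1630e-07 m²
L = m/(density·A) = 0.0401/(8790×7.1630e-07) = 6.369 m
R = ρL/A = (4.88×10^-7)(6.369)/(7.1630e-07) = 4.339 Ω
V = IR = 14 × 4.339 = 60.7 V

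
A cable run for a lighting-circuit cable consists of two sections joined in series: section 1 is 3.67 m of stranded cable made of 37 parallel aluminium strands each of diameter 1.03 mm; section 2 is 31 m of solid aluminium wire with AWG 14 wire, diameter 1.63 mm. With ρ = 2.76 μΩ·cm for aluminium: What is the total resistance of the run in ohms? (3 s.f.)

0.413 Ω

ρ = 2.76 μΩ·cm = 2.76×10^-8 Ω·m
Section 1: A_strand = π(5.1500e-04)² = 8.332e-07 m²; R₁ = ρL/(N·A_s) = (2.76×10^-8)(3.67)/(37×8.332e-07) = 0.003286 Ω
Section 2: A = π(1.63/2 mm)² = π(8.1500e-04 m)² = 2.087e-06 m²
R₂ = (2.76×10^-8)(31)/(2.087e-06) = 0.41 Ω
R = R₁ + R₂ = 0.413 Ω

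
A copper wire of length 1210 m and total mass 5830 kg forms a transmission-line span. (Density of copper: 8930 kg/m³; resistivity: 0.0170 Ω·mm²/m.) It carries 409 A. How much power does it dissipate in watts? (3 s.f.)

6380 W

ρ = 0.0170 Ω·mm²/m = 1.70×10^-8 Ω·m
A = m/(density·L) = 5830/(8930×1210) = 5.3955e-04 m²
R = ρL/A = (1.70×10^-8)(1210)/(5.3955e-04) = 0.03812 Ω
P = I²R = (409)² × 0.03812 = 6380 W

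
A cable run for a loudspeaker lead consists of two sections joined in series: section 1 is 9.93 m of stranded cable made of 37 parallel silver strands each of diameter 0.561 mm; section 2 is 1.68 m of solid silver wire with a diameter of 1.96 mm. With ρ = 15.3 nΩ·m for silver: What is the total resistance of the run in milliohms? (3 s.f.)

25.1 mΩ

ρ = 15.3 nΩ·m = 1.53×10^-8 Ω·m
Section 1: A_strand = π(2.8050e-04)² = 2.472e-07 m²; R₁ = ρL/(N·A_s) = (1.53×10^-8)(9.93)/(37×2.472e-07) = 0.01661 Ω
Section 2: A = π(d/2)² = π(9.8000e-04 m)² = 3.017e-06 m²
R₂ = (1.53×10^-8)(1.68)/(3.017e-06) = 0.008519 Ω
R = R₁ + R₂ = 25.1 mΩ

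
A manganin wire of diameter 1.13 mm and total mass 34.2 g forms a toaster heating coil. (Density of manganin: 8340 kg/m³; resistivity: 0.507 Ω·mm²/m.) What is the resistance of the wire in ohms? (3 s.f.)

2.07 Ω

ρ = 0.507 Ω·mm²/m = 5.07×10^-7 Ω·m
A = π(d/2)² = π(5.6500e-04 m)² = 1.0029e-06 m²
L = m/(density·A) = 0.0342/(8340×1.0029e-06) = 4.089 m
R = ρL/A = (5.07×10^-7)(4.089)/(1.0029e-06) = 2.07 Ω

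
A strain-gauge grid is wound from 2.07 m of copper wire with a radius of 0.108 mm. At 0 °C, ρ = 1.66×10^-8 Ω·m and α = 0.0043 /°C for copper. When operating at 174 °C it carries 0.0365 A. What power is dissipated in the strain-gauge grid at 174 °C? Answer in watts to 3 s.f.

0.00218 W

A = πr² = π(1.0800e-04 m)² = 3.664e-08 m²
R₍0₎ = ρL/A = (1.66×10^-8)(2.07)/(3.664e-08) = 0.9377 Ω
R₍174₎ = R₍0₎(1 + αΔT) = 0.9377 × (1 + 0.0043×174) = 1.639 Ω
P = I²R = (0.0365)² × 1.639 = 0.00218 W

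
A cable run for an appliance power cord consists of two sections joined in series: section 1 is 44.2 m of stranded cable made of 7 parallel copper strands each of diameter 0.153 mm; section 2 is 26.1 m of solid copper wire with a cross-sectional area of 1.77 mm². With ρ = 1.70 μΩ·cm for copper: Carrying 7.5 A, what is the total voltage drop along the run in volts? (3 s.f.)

ρ = 1.70 μΩ·cm = 1.70×10^-8 Ω·m
Section 1: A_strand = π(7.6500e-05)² = 1.839e-08 m²; R₁ = ρL/(N·A_s) = (1.70×10^-8)(44.2)/(7×1.839e-08) = 5.838 Ω
Section 2: A = 1.77 mm² = 1.770e-06 m²
R₂ = (1.70×10^-8)(26.1)/(1.770e-06) = 0.2507 Ω
R = R₁ + R₂ = 6.089 Ω
V = IR = 7.5 × 6.089 = 45.7 V

45.7 V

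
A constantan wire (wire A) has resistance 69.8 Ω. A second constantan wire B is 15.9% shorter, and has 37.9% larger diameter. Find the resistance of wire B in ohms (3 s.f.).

R ∝ L/d², so R_B/R_A = (1 − 15.9/100) × (1 + 37.9/100)⁻²
= 0.841 × 0.5259 = 0.4422
R_B = 0.4422 × 69.8 = 30.9 Ω

30.9 Ω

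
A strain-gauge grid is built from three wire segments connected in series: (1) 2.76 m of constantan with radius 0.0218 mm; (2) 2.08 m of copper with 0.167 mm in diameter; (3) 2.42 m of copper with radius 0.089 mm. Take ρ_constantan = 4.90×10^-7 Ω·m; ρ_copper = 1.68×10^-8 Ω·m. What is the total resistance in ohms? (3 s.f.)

Seg 1: A = πr² = π(2.1800e-05 m)² = 1.493e-09 m²
R_1 = (4.90×10^-7)(2.76)/(1.493e-09) = 905.8 Ω
Seg 2: A = π(d/2)² = π(8.3500e-05 m)² = 2.190e-08 m²
R_2 = (1.68×10^-8)(2.08)/(2.190e-08) = 1.595 Ω
Seg 3: A = πr² = π(8.9000e-05 m)² = 2.488e-08 m²
R_3 = (1.68×10^-8)(2.42)/(2.488e-08) = 1.634 Ω
R_total = R_1 + R_2 + R_3 = 909 Ω

909 Ω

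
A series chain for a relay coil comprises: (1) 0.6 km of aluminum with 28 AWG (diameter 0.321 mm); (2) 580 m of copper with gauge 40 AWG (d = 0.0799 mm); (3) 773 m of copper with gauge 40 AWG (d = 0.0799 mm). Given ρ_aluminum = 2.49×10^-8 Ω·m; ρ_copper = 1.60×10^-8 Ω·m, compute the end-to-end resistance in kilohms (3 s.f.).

Seg 1: A = π(0.321/2 mm)² = π(1.6050e-04 m)² = 8.093e-08 m²
R_1 = (2.49×10^-8)(600)/(8.093e-08) = 184.6 Ω
Seg 2: A = π(0.0799/2 mm)² = π(3.9950e-05 m)² = 5.014e-09 m²
R_2 = (1.60×10^-8)(580)/(5.014e-09) = 1851 Ω
Seg 3: A = π(0.0799/2 mm)² = π(3.9950e-05 m)² = 5.014e-09 m²
R_3 = (1.60×10^-8)(773)/(5.014e-09) = 2467 Ω
R_total = R_1 + R_2 + R_3 = 4.50 kΩ

4.50 kΩ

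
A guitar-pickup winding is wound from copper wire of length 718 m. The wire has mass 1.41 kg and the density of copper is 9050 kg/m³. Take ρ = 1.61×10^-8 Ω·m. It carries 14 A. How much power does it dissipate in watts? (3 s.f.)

10400 W

A = m/(density·L) = 1.41/(9050×718) = 2.1699e-07 m²
R = ρL/A = (1.61×10^-8)(718)/(2.1699e-07) = 53.27 Ω
P = I²R = (14)² × 53.27 = 10400 W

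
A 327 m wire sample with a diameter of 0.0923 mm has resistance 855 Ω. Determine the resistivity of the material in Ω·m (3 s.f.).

A = π(d/2)² = π(4.6150e-05 m)² = 6.691e-09 m²
ρ = RA/L = (855)(6.691e-09)/(327) = 1.75×10^-8 Ω·m

1.75×10^-8 Ω·m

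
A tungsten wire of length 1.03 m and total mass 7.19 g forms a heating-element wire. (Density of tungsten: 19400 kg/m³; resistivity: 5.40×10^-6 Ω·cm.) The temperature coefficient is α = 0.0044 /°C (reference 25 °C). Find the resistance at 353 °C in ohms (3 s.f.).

0.378 Ω

ρ = 5.40×10^-6 Ω·cm = 5.40×10^-8 Ω·m
A = m/(density·L) = 0.00719/(19400×1.03) = 3.5982e-07 m²
R = ρL/A = (5.40×10^-8)(1.03)/(3.5982e-07) = 0.1546 Ω
R(353 °C) = 0.1546 × (1 + 0.0044×328) = 0.378 Ω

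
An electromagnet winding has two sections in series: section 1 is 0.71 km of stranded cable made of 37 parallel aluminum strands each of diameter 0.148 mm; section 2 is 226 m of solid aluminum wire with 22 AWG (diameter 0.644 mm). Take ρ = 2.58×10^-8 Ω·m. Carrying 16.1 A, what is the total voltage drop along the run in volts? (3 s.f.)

Section 1: A_strand = π(7.4000e-05)² = 1.720e-08 m²; R₁ = ρL/(N·A_s) = (2.58×10^-8)(710)/(37×1.720e-08) = 28.78 Ω
Section 2: A = π(0.644/2 mm)² = π(3.2200e-04 m)² = 3.257e-07 m²
R₂ = (2.58×10^-8)(226)/(3.257e-07) = 17.9 Ω
R = R₁ + R₂ = 46.68 Ω
V = IR = 16.1 × 46.68 = 752 V

752 V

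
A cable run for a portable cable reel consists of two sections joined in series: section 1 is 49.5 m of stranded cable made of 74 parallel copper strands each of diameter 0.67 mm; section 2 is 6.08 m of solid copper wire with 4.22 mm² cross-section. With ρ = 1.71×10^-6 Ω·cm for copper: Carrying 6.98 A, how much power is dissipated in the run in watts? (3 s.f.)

ρ = 1.71×10^-6 Ω·cm = 1.71×10^-8 Ω·m
Section 1: A_strand = π(3.3500e-04)² = 3.526e-07 m²; R₁ = ρL/(N·A_s) = (1.71×10^-8)(49.5)/(74×3.526e-07) = 0.03244 Ω
Section 2: A = 4.22 mm² = 4.220e-06 m²
R₂ = (1.71×10^-8)(6.08)/(4.220e-06) = 0.02464 Ω
R = R₁ + R₂ = 0.05708 Ω
P = I²R = (6.98)² × 0.05708 = 2.78 W

2.78 W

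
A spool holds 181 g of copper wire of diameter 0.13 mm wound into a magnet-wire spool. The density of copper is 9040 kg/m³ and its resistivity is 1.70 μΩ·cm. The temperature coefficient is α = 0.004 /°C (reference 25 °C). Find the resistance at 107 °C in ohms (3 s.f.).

ρ = 1.70 μΩ·cm = 1.70×10^-8 Ω·m
A = π(d/2)² = π(6.5000e-05 m)² = 1.3273e-08 m²
L = m/(density·A) = 0.181/(9040×1.3273e-08) = 1508 m
R = ρL/A = (1.70×10^-8)(1508)/(1.3273e-08) = 1932 Ω
R(107 °C) = 1932 × (1 + 0.004×82) = 2570 Ω

2570 Ω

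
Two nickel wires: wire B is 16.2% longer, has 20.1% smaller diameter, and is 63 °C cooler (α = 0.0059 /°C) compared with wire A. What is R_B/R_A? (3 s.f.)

R ∝ ρL/d² with ρ ∝ (1+αΔT), so R_B/R_A = (1 + 16.2/100) × (1 − 20.1/100)⁻² × (1 − 0.0059×63)
= 1.162 × 1.566 × 0.6283 = 1.14

1.14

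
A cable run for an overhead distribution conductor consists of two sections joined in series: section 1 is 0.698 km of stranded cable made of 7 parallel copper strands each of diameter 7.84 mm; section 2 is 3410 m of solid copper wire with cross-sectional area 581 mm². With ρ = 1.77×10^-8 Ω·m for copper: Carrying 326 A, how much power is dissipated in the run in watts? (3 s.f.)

14900 W

Section 1: A_strand = π(3.9200e-03)² = 4.827e-05 m²; R₁ = ρL/(N·A_s) = (1.77×10^-8)(698)/(7×4.827e-05) = 0.03656 Ω
Section 2: A = 581 mm² = 5.810e-04 m²
R₂ = (1.77×10^-8)(3410)/(5.810e-04) = 0.1039 Ω
R = R₁ + R₂ = 0.1404 Ω
P = I²R = (326)² × 0.1404 = 14900 W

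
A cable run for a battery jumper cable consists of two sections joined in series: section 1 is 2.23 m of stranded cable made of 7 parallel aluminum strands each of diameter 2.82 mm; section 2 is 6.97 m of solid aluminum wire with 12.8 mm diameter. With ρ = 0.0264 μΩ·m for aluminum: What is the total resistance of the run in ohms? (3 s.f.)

ρ = 0.0264 μΩ·m = 2.64×10^-8 Ω·m
Section 1: A_strand = π(1.4100e-03)² = 6.246e-06 m²; R₁ = ρL/(N·A_s) = (2.64×10^-8)(2.23)/(7×6.246e-06) = 0.001347 Ω
Section 2: A = π(d/2)² = π(6.4000e-03 m)² = 1.287e-04 m²
R₂ = (2.64×10^-8)(6.97)/(1.287e-04) = 0.00143 Ω
R = R₁ + R₂ = 0.00278 Ω

0.00278 Ω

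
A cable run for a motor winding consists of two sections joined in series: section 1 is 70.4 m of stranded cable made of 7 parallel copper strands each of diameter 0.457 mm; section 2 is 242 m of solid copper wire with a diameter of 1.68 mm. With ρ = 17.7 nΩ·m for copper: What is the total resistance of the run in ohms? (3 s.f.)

ρ = 17.7 nΩ·m = 1.77×10^-8 Ω·m
Section 1: A_strand = π(2.2850e-04)² = 1.640e-07 m²; R₁ = ρL/(N·A_s) = (1.77×10^-8)(70.4)/(7×1.640e-07) = 1.085 Ω
Section 2: A = π(d/2)² = π(8.4000e-04 m)² = 2.217e-06 m²
R₂ = (1.77×10^-8)(242)/(2.217e-06) = 1.932 Ω
R = R₁ + R₂ = 3.02 Ω

3.02 Ω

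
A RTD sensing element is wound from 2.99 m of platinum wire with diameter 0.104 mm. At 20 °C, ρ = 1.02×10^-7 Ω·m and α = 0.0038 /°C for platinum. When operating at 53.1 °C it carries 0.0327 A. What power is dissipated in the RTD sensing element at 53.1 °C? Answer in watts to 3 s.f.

A = π(d/2)² = π(5.2000e-05 m)² = 8.495e-09 m²
R₍20₎ = ρL/A = (1.02×10^-7)(2.99)/(8.495e-09) = 35.9 Ω
R₍53.1₎ = R₍20₎(1 + αΔT) = 35.9 × (1 + 0.0038×33.1) = 40.42 Ω
P = I²R = (0.0327)² × 40.42 = 0.0432 W

0.0432 W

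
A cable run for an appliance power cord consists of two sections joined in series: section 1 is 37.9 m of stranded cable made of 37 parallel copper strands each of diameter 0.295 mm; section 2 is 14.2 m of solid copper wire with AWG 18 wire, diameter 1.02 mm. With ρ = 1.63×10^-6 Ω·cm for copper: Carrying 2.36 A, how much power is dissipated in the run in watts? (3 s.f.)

ρ = 1.63×10^-6 Ω·cm = 1.63×10^-8 Ω·m
Section 1: A_strand = π(1.4750e-04)² = 6.835e-08 m²; R₁ = ρL/(N·A_s) = (1.63×10^-8)(37.9)/(37×6.835e-08) = 0.2443 Ω
Section 2: A = π(1.02/2 mm)² = π(5.1000e-04 m)² = 8.171e-07 m²
R₂ = (1.63×10^-8)(14.2)/(8.171e-07) = 0.2833 Ω
R = R₁ + R₂ = 0.5275 Ω
P = I²R = (2.36)² × 0.5275 = 2.94 W

2.94 W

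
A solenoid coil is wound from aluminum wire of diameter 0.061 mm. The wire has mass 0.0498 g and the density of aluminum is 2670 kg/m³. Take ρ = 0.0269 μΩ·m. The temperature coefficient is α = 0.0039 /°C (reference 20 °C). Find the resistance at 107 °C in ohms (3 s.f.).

ρ = 0.0269 μΩ·m = 2.69×10^-8 Ω·m
A = π(d/2)² = π(3.0500e-05 m)² = 2.9225e-09 m²
L = m/(density·A) = 4.980×10^-5/(2670×2.9225e-09) = 6.382 m
R = ρL/A = (2.69×10^-8)(6.382)/(2.9225e-09) = 58.75 Ω
R(107 °C) = 58.75 × (1 + 0.0039×87) = 78.7 Ω

78.7 Ω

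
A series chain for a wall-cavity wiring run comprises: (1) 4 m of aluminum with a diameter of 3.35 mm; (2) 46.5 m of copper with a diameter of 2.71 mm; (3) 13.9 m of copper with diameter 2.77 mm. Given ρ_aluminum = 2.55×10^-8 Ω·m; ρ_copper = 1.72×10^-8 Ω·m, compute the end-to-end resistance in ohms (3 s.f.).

Seg 1: A = π(d/2)² = π(1.6750e-03 m)² = 8.814e-06 m²
R_1 = (2.55×10^-8)(4)/(8.814e-06) = 0.01157 Ω
Seg 2: A = π(d/2)² = π(1.3550e-03 m)² = 5.768e-06 m²
R_2 = (1.72×10^-8)(46.5)/(5.768e-06) = 0.1387 Ω
Seg 3: A = π(d/2)² = π(1.3850e-03 m)² = 6.026e-06 m²
R_3 = (1.72×10^-8)(13.9)/(6.026e-06) = 0.03967 Ω
R_total = R_1 + R_2 + R_3 = 0.190 Ω

0.190 Ω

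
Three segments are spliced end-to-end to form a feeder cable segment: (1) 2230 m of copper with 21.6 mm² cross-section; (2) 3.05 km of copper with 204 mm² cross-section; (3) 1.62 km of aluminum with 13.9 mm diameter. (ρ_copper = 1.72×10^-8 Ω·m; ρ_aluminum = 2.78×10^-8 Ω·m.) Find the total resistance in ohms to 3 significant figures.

2.33 Ω

Seg 1: A = 21.6 mm² = 2.160e-05 m²
R_1 = (1.72×10^-8)(2230)/(2.160e-05) = 1.776 Ω
Seg 2: A = 204 mm² = 2.040e-04 m²
R_2 = (1.72×10^-8)(3050)/(2.040e-04) = 0.2572 Ω
Seg 3: A = π(d/2)² = π(6.9500e-03 m)² = 1.517e-04 m²
R_3 = (2.78×10^-8)(1620)/(1.517e-04) = 0.2968 Ω
R_total = R_1 + R_2 + R_3 = 2.33 Ω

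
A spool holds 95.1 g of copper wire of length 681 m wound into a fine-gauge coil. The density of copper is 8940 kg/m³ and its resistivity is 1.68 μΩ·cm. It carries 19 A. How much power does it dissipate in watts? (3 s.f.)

ρ = 1.68 μΩ·cm = 1.68×10^-8 Ω·m
A = m/(density·L) = 0.0951/(8940×681) = 1.5621e-08 m²
R = ρL/A = (1.68×10^-8)(681)/(1.5621e-08) = 732.4 Ω
P = I²R = (19)² × 732.4 = 2.64×10^5 W

2.64×10^5 W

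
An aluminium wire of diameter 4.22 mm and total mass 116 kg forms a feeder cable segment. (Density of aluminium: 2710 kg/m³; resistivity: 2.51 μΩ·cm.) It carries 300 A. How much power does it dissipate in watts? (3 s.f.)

ρ = 2.51 μΩ·cm = 2.51×10^-8 Ω·m
A = π(d/2)² = π(2.1100e-03 m)² = 1.3987e-05 m²
L = m/(density·A) = 116/(2710×1.3987e-05) = 3060 m
R = ρL/A = (2.51×10^-8)(3060)/(1.3987e-05) = 5.492 Ω
P = I²R = (300)² × 5.492 = 4.94×10^5 W

4.94×10^5 W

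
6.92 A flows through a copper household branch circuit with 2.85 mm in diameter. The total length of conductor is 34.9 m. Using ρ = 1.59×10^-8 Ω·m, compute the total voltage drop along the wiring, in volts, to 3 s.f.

0.602 V

A = π(d/2)² = π(1.4250e-03 m)² = 6.379e-06 m²
R = ρL/A = (1.59×10^-8)(34.9)/(6.379e-06) = 0.08698 Ω
V = IR = 6.92 × 0.08698 = 0.602 V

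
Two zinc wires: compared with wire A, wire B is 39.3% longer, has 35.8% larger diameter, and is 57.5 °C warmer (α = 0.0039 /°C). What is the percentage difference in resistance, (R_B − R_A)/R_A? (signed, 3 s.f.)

-7.53%

R ∝ ρL/d² with ρ ∝ (1+αΔT), so R_B/R_A = (1 + 39.3/100) × (1 + 35.8/100)⁻² × (1 + 0.0039×57.5)
= 1.393 × 0.5423 × 1.224 = 0.9247
(R_B − R_A)/R_A = 0.9247 − 1 = -7.53%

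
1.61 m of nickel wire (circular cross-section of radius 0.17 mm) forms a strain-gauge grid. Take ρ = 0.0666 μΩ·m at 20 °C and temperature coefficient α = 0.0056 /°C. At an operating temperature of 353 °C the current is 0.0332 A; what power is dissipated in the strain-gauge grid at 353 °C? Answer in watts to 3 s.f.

ρ = 0.0666 μΩ·m = 6.66×10^-8 Ω·m
A = πr² = π(1.7000e-04 m)² = 9.079e-08 m²
R₍20₎ = ρL/A = (6.66×10^-8)(1.61)/(9.079e-08) = 1.181 Ω
R₍353₎ = R₍20₎(1 + αΔT) = 1.181 × (1 + 0.0056×333) = 3.383 Ω
P = I²R = (0.0332)² × 3.383 = 0.00373 W

0.00373 W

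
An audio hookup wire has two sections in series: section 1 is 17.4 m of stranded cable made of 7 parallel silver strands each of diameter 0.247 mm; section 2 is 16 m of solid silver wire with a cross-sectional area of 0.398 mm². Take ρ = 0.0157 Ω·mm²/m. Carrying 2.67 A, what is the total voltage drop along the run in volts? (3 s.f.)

3.86 V

ρ = 0.0157 Ω·mm²/m = 1.57×10^-8 Ω·m
Section 1: A_strand = π(1.2350e-04)² = 4.792e-08 m²; R₁ = ρL/(N·A_s) = (1.57×10^-8)(17.4)/(7×4.792e-08) = 0.8145 Ω
Section 2: A = 0.398 mm² = 3.980e-07 m²
R₂ = (1.57×10^-8)(16)/(3.980e-07) = 0.6312 Ω
R = R₁ + R₂ = 1.446 Ω
V = IR = 2.67 × 1.446 = 3.86 V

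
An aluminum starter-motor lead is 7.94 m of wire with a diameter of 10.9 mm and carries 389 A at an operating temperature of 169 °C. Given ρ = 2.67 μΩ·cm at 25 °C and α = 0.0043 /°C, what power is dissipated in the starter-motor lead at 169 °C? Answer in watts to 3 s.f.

ρ = 2.67 μΩ·cm = 2.67×10^-8 Ω·m
A = π(d/2)² = π(5.4500e-03 m)² = 9.331e-05 m²
R₍25₎ = ρL/A = (2.67×10^-8)(7.94)/(9.331e-05) = 0.002272 Ω
R₍169₎ = R₍25₎(1 + αΔT) = 0.002272 × (1 + 0.0043×144) = 0.003679 Ω
P = I²R = (389)² × 0.003679 = 557 W

557 W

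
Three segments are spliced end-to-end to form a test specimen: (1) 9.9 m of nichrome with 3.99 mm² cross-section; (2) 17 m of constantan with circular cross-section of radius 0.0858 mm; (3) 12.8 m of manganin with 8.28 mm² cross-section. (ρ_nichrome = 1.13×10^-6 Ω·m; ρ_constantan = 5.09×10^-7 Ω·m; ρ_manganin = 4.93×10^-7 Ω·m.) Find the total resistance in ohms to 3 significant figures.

Seg 1: A = 3.99 mm² = 3.990e-06 m²
R_1 = (1.13×10^-6)(9.9)/(3.990e-06) = 2.804 Ω
Seg 2: A = πr² = π(8.5800e-05 m)² = 2.313e-08 m²
R_2 = (5.09×10^-7)(17)/(2.313e-08) = 374.1 Ω
Seg 3: A = 8.28 mm² = 8.280e-06 m²
R_3 = (4.93×10^-7)(12.8)/(8.280e-06) = 0.7621 Ω
R_total = R_1 + R_2 + R_3 = 378 Ω

378 Ω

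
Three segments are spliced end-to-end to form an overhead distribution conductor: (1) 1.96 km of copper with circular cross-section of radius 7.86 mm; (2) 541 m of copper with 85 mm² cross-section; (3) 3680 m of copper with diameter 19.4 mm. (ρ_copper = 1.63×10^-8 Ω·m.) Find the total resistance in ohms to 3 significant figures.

Seg 1: A = πr² = π(7.8600e-03 m)² = 1.941e-04 m²
R_1 = (1.63×10^-8)(1960)/(1.941e-04) = 0.1646 Ω
Seg 2: A = 85 mm² = 8.500e-05 m²
R_2 = (1.63×10^-8)(541)/(8.500e-05) = 0.1037 Ω
Seg 3: A = π(d/2)² = π(9.7000e-03 m)² = 2.956e-04 m²
R_3 = (1.63×10^-8)(3680)/(2.956e-04) = 0.2029 Ω
R_total = R_1 + R_2 + R_3 = 0.471 Ω

0.471 Ω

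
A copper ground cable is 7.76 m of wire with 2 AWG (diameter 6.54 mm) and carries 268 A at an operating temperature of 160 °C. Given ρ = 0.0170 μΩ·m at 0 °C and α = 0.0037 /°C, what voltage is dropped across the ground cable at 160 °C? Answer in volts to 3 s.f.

ρ = 0.0170 μΩ·m = 1.70×10^-8 Ω·m
A = π(6.54/2 mm)² = π(3.2700e-03 m)² = 3.359e-05 m²
R₍0₎ = ρL/A = (1.70×10^-8)(7.76)/(3.359e-05) = 0.003927 Ω
R₍160₎ = R₍0₎(1 + αΔT) = 0.003927 × (1 + 0.0037×160) = 0.006252 Ω
V = IR = 268 × 0.006252 = 1.68 V

1.68 V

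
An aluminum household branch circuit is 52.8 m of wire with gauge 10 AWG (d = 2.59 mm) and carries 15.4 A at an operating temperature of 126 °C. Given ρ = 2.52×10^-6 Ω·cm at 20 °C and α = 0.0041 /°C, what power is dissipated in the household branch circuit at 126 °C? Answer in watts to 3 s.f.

ρ = 2.52×10^-6 Ω·cm = 2.52×10^-8 Ω·m
A = π(2.59/2 mm)² = π(1.2950e-03 m)² = 5.269e-06 m²
R₍20₎ = ρL/A = (2.52×10^-8)(52.8)/(5.269e-06) = 0.2525 Ω
R₍126₎ = R₍20₎(1 + αΔT) = 0.2525 × (1 + 0.0041×106) = 0.3623 Ω
P = I²R = (15.4)² × 0.3623 = 85.9 W

85.9 W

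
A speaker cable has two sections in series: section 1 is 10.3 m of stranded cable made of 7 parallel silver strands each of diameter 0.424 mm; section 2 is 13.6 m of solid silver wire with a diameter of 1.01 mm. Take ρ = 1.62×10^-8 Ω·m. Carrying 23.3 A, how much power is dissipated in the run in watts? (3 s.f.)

Section 1: A_strand = π(2.1200e-04)² = 1.412e-07 m²; R₁ = ρL/(N·A_s) = (1.62×10^-8)(10.3)/(7×1.412e-07) = 0.1688 Ω
Section 2: A = π(d/2)² = π(5.0500e-04 m)² = 8.012e-07 m²
R₂ = (1.62×10^-8)(13.6)/(8.012e-07) = 0.275 Ω
R = R₁ + R₂ = 0.4438 Ω
P = I²R = (23.3)² × 0.4438 = 241 W

241 W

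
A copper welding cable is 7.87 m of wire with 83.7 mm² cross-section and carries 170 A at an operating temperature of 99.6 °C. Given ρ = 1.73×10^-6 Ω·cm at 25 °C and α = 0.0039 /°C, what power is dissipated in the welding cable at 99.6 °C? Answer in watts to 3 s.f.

60.7 W

ρ = 1.73×10^-6 Ω·cm = 1.73×10^-8 Ω·m
A = 83.7 mm² = 8.370e-05 m²
R₍25₎ = ρL/A = (1.73×10^-8)(7.87)/(8.370e-05) = 0.001627 Ω
R₍99.6₎ = R₍25₎(1 + αΔT) = 0.001627 × (1 + 0.0039×74.6) = 0.0021 Ω
P = I²R = (170)² × 0.0021 = 60.7 W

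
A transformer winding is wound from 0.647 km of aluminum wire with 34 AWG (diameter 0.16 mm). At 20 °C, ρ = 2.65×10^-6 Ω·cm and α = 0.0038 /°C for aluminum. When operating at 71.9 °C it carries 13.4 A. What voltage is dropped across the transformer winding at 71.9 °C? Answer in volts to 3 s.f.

13700 V

ρ = 2.65×10^-6 Ω·cm = 2.65×10^-8 Ω·m
A = π(0.16/2 mm)² = π(8.0000e-05 m)² = 2.011e-08 m²
R₍20₎ = ρL/A = (2.65×10^-8)(647)/(2.011e-08) = 852.7 Ω
R₍71.9₎ = R₍20₎(1 + αΔT) = 852.7 × (1 + 0.0038×51.9) = 1021 Ω
V = IR = 13.4 × 1021 = 13700 V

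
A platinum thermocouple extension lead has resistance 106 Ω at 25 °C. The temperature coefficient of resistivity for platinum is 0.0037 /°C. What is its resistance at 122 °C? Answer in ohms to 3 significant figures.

ΔT = 122 − 25 = 97 °C
R = R₀(1 + αΔT) = 106 × (1 + 0.0037×97) = 106 × 1.359 = 144 Ω

144 Ω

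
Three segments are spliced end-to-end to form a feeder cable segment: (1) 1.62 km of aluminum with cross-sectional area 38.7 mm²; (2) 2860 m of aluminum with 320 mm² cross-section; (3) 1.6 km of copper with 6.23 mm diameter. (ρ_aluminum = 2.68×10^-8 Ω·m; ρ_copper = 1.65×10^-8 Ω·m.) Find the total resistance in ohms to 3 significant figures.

2.23 Ω

Seg 1: A = 38.7 mm² = 3.870e-05 m²
R_1 = (2.68×10^-8)(1620)/(3.870e-05) = 1.122 Ω
Seg 2: A = 320 mm² = 3.200e-04 m²
R_2 = (2.68×10^-8)(2860)/(3.200e-04) = 0.2395 Ω
Seg 3: A = π(d/2)² = π(3.1150e-03 m)² = 3.048e-05 m²
R_3 = (1.65×10^-8)(1600)/(3.048e-05) = 0.866 Ω
R_total = R_1 + R_2 + R_3 = 2.23 Ω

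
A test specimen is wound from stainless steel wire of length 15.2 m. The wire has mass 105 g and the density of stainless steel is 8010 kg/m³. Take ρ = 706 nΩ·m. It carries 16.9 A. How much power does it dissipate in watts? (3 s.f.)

3550 W

ρ = 706 nΩ·m = 7.06×10^-7 Ω·m
A = m/(density·L) = 0.105/(8010×15.2) = 8.6241e-07 m²
R = ρL/A = (7.06×10^-7)(15.2)/(8.6241e-07) = 12.44 Ω
P = I²R = (16.9)² × 12.44 = 3550 W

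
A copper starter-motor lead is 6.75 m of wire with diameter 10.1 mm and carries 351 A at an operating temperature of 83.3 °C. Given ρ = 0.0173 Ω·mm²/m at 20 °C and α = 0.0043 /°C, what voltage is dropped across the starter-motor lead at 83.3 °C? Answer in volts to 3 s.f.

ρ = 0.0173 Ω·mm²/m = 1.73×10^-8 Ω·m
A = π(d/2)² = π(5.0500e-03 m)² = 8.012e-05 m²
R₍20₎ = ρL/A = (1.73×10^-8)(6.75)/(8.012e-05) = 0.001458 Ω
R₍83.3₎ = R₍20₎(1 + αΔT) = 0.001458 × (1 + 0.0043×63.3) = 0.001854 Ω
V = IR = 351 × 0.001854 = 0.651 V

0.651 V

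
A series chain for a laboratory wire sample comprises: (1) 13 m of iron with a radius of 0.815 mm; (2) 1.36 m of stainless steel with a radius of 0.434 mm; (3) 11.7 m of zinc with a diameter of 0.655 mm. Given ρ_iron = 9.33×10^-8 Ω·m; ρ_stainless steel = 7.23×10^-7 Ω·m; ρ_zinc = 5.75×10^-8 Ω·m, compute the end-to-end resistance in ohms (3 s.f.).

Seg 1: A = πr² = π(8.1500e-04 m)² = 2.087e-06 m²
R_1 = (9.33×10^-8)(13)/(2.087e-06) = 0.5812 Ω
Seg 2: A = πr² = π(4.3400e-04 m)² = 5.917e-07 m²
R_2 = (7.23×10^-7)(1.36)/(5.917e-07) = 1.662 Ω
Seg 3: A = π(d/2)² = π(3.2750e-04 m)² = 3.370e-07 m²
R_3 = (5.75×10^-8)(11.7)/(3.370e-07) = 1.997 Ω
R_total = R_1 + R_2 + R_3 = 4.24 Ω

4.24 Ω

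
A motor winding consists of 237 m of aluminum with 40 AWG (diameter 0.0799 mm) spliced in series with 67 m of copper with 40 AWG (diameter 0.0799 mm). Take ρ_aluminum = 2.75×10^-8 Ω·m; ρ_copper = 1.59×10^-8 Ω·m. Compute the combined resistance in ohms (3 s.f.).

1510 Ω

Segment 1: A = π(0.0799/2 mm)² = π(3.9950e-05 m)² = 5.014e-09 m²
R₁ = ρL/A = (2.75×10^-8)(237)/(5.014e-09) = 1300 Ω
R₂ = (1.59×10^-8)(67)/(5.014e-09) = 212.5 Ω
R = R₁ + R₂ = 1510 Ω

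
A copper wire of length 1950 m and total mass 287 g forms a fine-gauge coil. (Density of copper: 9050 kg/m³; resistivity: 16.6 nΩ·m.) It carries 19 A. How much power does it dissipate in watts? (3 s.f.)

ρ = 16.6 nΩ·m = 1.66×10^-8 Ω·m
A = m/(density·L) = 0.287/(9050×1950) = 1.6263e-08 m²
R = ρL/A = (1.66×10^-8)(1950)/(1.6263e-08) = 1990 Ω
P = I²R = (19)² × 1990 = 7.19×10^5 W

7.19×10^5 W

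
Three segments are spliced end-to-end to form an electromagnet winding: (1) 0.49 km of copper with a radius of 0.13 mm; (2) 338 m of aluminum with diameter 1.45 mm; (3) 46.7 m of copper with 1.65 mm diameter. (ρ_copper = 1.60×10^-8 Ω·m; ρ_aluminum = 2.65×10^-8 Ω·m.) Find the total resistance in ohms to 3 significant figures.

153 Ω

Seg 1: A = πr² = π(1.3000e-04 m)² = 5.309e-08 m²
R_1 = (1.60×10^-8)(490)/(5.309e-08) = 147.7 Ω
Seg 2: A = π(d/2)² = π(7.2500e-04 m)² = 1.651e-06 m²
R_2 = (2.65×10^-8)(338)/(1.651e-06) = 5.424 Ω
Seg 3: A = π(d/2)² = π(8.2500e-04 m)² = 2.138e-06 m²
R_3 = (1.60×10^-8)(46.7)/(2.138e-06) = 0.3494 Ω
R_total = R_1 + R_2 + R_3 = 153 Ω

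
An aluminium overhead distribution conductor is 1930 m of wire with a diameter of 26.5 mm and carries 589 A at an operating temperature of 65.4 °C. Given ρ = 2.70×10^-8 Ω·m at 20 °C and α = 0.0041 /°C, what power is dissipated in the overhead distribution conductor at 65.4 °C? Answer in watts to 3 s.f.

A = π(d/2)² = π(1.3250e-02 m)² = 5.515e-04 m²
R₍20₎ = ρL/A = (2.70×10^-8)(1930)/(5.515e-04) = 0.09448 Ω
R₍65.4₎ = R₍20₎(1 + αΔT) = 0.09448 × (1 + 0.0041×45.4) = 0.1121 Ω
P = I²R = (589)² × 0.1121 = 38900 W

38900 W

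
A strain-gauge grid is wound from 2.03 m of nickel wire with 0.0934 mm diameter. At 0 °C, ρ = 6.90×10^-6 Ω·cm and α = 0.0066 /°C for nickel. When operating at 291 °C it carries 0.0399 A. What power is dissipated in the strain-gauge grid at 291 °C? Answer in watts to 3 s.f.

0.0951 W

ρ = 6.90×10^-6 Ω·cm = 6.90×10^-8 Ω·m
A = π(d/2)² = π(4.6700e-05 m)² = 6.851e-09 m²
R₍0₎ = ρL/A = (6.90×10^-8)(2.03)/(6.851e-09) = 20.44 Ω
R₍291₎ = R₍0₎(1 + αΔT) = 20.44 × (1 + 0.0066×291) = 59.71 Ω
P = I²R = (0.0399)² × 59.71 = 0.0951 W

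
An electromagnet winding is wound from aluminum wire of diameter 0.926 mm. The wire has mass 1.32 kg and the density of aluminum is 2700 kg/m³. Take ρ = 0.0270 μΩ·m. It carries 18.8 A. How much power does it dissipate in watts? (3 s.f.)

10300 W

ρ = 0.0270 μΩ·m = 2.70×10^-8 Ω·m
A = π(d/2)² = π(4.6300e-04 m)² = 6.7346e-07 m²
L = m/(density·A) = 1.32/(2700×6.7346e-07) = 725.9 m
R = ρL/A = (2.70×10^-8)(725.9)/(6.7346e-07) = 29.1 Ω
P = I²R = (18.8)² × 29.1 = 10300 W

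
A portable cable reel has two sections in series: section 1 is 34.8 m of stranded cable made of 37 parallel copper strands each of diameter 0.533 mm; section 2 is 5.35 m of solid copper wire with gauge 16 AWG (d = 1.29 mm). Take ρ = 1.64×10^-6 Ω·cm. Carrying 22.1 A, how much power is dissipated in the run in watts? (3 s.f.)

66.6 W

ρ = 1.64×10^-6 Ω·cm = 1.64×10^-8 Ω·m
Section 1: A_strand = π(2.6650e-04)² = 2.231e-07 m²; R₁ = ρL/(N·A_s) = (1.64×10^-8)(34.8)/(37×2.231e-07) = 0.06913 Ω
Section 2: A = π(1.29/2 mm)² = π(6.4500e-04 m)² = 1.307e-06 m²
R₂ = (1.64×10^-8)(5.35)/(1.307e-06) = 0.06713 Ω
R = R₁ + R₂ = 0.1363 Ω
P = I²R = (22.1)² × 0.1363 = 66.6 W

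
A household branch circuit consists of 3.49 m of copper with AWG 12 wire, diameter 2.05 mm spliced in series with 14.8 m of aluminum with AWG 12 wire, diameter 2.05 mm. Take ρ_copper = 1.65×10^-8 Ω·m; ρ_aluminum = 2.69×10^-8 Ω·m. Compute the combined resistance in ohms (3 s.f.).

Segment 1: A = π(2.05/2 mm)² = π(1.0250e-03 m)² = 3.301e-06 m²
R₁ = ρL/A = (1.65×10^-8)(3.49)/(3.301e-06) = 0.01745 Ω
R₂ = (2.69×10^-8)(14.8)/(3.301e-06) = 0.1206 Ω
R = R₁ + R₂ = 0.138 Ω

0.138 Ω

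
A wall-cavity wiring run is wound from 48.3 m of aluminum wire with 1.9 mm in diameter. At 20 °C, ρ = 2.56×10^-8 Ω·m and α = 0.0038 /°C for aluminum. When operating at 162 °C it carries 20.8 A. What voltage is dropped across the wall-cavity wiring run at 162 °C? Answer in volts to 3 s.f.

14.0 V

A = π(d/2)² = π(9.5000e-04 m)² = 2.835e-06 m²
R₍20₎ = ρL/A = (2.56×10^-8)(48.3)/(2.835e-06) = 0.4361 Ω
R₍162₎ = R₍20₎(1 + αΔT) = 0.4361 × (1 + 0.0038×142) = 0.6714 Ω
V = IR = 20.8 × 0.6714 = 14.0 V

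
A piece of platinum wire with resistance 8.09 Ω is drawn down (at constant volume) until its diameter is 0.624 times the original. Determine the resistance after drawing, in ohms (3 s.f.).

Volume constant ⇒ L' = L/r² with r = 0.624. R' = ρL'/A' = ρ(L/r²)/(πr²d₀²/4) = R/r⁴.
R' = 6.596 × 8.09 = 53.4 Ω

53.4 Ω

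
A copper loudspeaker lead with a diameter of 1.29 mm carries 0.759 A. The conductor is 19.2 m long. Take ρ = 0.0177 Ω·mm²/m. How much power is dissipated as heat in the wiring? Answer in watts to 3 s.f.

ρ = 0.0177 Ω·mm²/m = 1.77×10^-8 Ω·m
A = π(d/2)² = π(6.4500e-04 m)² = 1.307e-06 m²
R = ρL/A = (1.77×10^-8)(19.2)/(1.307e-06) = 0.26 Ω
P = I²R = (0.759)² × 0.26 = 0.150 W

0.150 W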